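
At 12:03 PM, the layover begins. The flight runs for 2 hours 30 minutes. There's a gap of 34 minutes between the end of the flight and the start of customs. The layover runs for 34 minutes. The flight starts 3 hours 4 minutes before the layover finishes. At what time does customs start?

The layover ends at 12:03 PM + 34 min = 12:37 PM.
The flight starts at 12:37 PM − 184 min = 9:33 AM.
The flight ends at 9:33 AM + 150 min = 12:03 PM.
Customs starts at 12:03 PM + 34 min = 12:37 PM.

12:37 PM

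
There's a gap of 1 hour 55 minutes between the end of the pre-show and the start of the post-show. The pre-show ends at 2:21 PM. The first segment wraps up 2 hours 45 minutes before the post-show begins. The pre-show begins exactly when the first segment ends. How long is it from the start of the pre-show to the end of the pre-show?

50 minutes

The post-show starts at 2:21 PM + 115 min = 4:16 PM.
The first segment ends at 4:16 PM − 165 min = 1:31 PM.
So the pre-show starts at 1:31 PM.
From 1:31 PM to 2:21 PM is 50 minutes.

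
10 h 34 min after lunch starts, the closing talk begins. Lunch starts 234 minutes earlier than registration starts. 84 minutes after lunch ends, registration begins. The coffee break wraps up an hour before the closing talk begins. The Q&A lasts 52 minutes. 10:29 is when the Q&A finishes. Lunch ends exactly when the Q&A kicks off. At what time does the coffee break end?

16:41

The Q&A starts at 10:29 − 52 min = 09:37.
So lunch ends at 09:37.
Registration starts at 09:37 + 84 min = 11:01.
Lunch starts at 11:01 − 234 min = 07:07.
The closing talk starts at 07:07 + 634 min = 17:41.
The coffee break ends at 17:41 − 60 min = 16:41.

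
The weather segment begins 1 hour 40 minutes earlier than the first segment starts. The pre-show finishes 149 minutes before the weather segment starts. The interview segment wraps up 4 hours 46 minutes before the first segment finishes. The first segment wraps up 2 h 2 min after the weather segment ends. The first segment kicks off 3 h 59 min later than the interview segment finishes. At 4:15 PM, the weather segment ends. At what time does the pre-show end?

1:21 PM

The first segment ends at 4:15 PM + 122 min = 6:17 PM.
The interview segment ends at 6:17 PM − 286 min = 1:31 PM.
The first segment starts at 1:31 PM + 239 min = 5:30 PM.
The weather segment starts at 5:30 PM − 100 min = 3:50 PM.
The pre-show ends at 3:50 PM − 149 min = 1:21 PM.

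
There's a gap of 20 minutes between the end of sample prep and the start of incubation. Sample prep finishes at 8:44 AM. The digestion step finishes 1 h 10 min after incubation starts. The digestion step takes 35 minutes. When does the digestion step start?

9:39 AM

Incubation starts at 8:44 AM + 20 min = 9:04 AM.
The digestion step ends at 9:04 AM + 70 min = 10:14 AM.
The digestion step starts at 10:14 AM − 35 min = 9:39 AM.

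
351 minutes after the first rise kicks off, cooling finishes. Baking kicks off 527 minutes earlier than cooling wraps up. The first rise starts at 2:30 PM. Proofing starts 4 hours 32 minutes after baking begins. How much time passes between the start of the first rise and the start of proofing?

Cooling ends at 2:30 PM + 351 min = 8:21 PM.
Baking starts at 8:21 PM − 527 min = 11:34 AM.
Proofing starts at 11:34 AM + 272 min = 4:06 PM.
From 2:30 PM to 4:06 PM is 1 hour 36 minutes.

1 hour 36 minutes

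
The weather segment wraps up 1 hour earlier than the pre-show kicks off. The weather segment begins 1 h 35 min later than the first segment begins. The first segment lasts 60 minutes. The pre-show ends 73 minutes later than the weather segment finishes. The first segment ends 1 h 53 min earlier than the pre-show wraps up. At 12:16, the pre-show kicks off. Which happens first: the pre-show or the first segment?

the first segment

The weather segment ends at 12:16 − 60 min = 11:16.
The pre-show ends at 11:16 + 73 min = 12:29.
The first segment ends at 12:29 − 113 min = 10:36.
The first segment starts at 10:36 − 60 min = 09:36.
The pre-show starts at 12:16 and the first segment starts at 09:36, so the first segment is first.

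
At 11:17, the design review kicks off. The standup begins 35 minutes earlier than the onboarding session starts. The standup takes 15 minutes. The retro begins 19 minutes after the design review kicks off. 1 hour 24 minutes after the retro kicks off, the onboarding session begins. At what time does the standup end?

12:40

The retro starts at 11:17 + 19 min = 11:36.
The onboarding session starts at 11:36 + 84 min = 13:00.
The standup starts at 13:00 − 35 min = 12:25.
The standup ends at 12:25 + 15 min = 12:40.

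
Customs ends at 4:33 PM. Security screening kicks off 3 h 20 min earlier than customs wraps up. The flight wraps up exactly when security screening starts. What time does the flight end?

Security screening starts at 4:33 PM − 200 min = 1:13 PM.
So the flight ends at 1:13 PM.

1:13 PM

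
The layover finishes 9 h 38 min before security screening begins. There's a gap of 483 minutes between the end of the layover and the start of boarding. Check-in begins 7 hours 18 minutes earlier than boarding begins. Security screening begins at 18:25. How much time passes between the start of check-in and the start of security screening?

The layover ends at 18:25 − 578 min = 08:47.
Boarding starts at 08:47 + 483 min = 16:50.
Check-in starts at 16:50 − 438 min = 09:32.
From 09:32 to 18:25 is 533 minutes.

533 minutes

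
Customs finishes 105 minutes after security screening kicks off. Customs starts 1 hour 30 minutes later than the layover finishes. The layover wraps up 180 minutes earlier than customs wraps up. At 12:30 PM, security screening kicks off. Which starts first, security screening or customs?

security screening

Customs ends at 12:30 PM + 105 min = 2:15 PM.
The layover ends at 2:15 PM − 180 min = 11:15 AM.
Customs starts at 11:15 AM + 90 min = 12:45 PM.
Security screening starts at 12:30 PM and customs starts at 12:45 PM, so security screening is first.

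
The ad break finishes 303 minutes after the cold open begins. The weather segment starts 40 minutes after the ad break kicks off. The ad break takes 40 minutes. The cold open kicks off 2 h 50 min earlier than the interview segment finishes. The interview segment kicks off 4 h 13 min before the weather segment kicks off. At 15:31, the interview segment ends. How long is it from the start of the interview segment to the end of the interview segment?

The cold open starts at 15:31 − 170 min = 12:41.
The ad break ends at 12:41 + 303 min = 17:44.
The ad break starts at 17:44 − 40 min = 17:04.
The weather segment starts at 17:04 + 40 min = 17:44.
The interview segment starts at 17:44 − 253 min = 13:31.
From 13:31 to 15:31 is two hours.

two hours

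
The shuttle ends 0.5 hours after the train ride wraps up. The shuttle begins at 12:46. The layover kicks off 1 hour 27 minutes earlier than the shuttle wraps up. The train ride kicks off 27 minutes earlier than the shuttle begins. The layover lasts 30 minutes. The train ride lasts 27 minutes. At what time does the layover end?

12:19

The train ride starts at 12:46 − 27 min = 12:19.
The train ride ends at 12:19 + 27 min = 12:46.
The shuttle ends at 12:46 + 30 min = 13:16.
The layover starts at 13:16 − 87 min = 11:49.
The layover ends at 11:49 + 30 min = 12:19.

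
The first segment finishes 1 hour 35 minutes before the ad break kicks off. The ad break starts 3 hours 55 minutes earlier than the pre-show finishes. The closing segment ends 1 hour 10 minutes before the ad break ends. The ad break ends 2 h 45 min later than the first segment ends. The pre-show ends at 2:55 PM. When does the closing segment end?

The ad break starts at 2:55 PM − 235 min = 11:00 AM.
The first segment ends at 11:00 AM − 95 min = 9:25 AM.
The ad break ends at 9:25 AM + 165 min = 12:10 PM.
The closing segment ends at 12:10 PM − 70 min = 11:00 AM.

11:00 AM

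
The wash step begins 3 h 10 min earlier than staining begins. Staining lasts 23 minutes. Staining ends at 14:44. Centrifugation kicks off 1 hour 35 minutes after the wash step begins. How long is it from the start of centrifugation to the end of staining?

1 hour 58 minutes

Staining starts at 14:44 − 23 min = 14:21.
The wash step starts at 14:21 − 190 min = 11:11.
Centrifugation starts at 11:11 + 95 min = 12:46.
From 12:46 to 14:44 is 1 hour 58 minutes.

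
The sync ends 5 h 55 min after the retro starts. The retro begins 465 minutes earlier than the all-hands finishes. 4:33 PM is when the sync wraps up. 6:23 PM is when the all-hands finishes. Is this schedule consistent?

Yes

The retro starts at 6:23 PM − 465 min = 10:38 AM.
The sync ends at 10:38 AM + 355 min = 4:33 PM.
That matches the stated 4:33 PM, so the schedule is consistent.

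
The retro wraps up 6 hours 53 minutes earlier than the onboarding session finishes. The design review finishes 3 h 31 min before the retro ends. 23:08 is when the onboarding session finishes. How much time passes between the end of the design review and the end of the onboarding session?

The retro ends at 23:08 − 413 min = 16:15.
The design review ends at 16:15 − 211 min = 12:44.
From 12:44 to 23:08 is 10 h 24 min.

10 h 24 min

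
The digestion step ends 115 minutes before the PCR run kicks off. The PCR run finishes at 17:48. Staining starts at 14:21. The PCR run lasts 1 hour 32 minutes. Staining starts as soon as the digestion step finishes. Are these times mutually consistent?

Yes

The PCR run starts at 17:48 − 92 min = 16:16.
The digestion step ends at 16:16 − 115 min = 14:21.
So staining starts at 14:21.
That matches the stated 14:21, so the schedule is consistent.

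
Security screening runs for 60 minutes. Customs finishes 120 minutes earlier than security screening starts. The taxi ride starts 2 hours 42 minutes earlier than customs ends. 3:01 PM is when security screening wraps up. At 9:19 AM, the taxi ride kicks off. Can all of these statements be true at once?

Yes

Security screening starts at 3:01 PM − 60 min = 2:01 PM.
Customs ends at 2:01 PM − 120 min = 12:01 PM.
The taxi ride starts at 12:01 PM − 162 min = 9:19 AM.
That matches the stated 9:19 AM, so the schedule is consistent.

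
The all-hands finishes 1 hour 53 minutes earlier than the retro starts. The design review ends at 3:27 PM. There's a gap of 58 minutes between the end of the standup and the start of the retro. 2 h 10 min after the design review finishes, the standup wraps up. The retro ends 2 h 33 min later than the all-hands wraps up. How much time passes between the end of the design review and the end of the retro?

The standup ends at 3:27 PM + 130 min = 5:37 PM.
The retro starts at 5:37 PM + 58 min = 6:35 PM.
The all-hands ends at 6:35 PM − 113 min = 4:42 PM.
The retro ends at 4:42 PM + 153 min = 7:15 PM.
From 3:27 PM to 7:15 PM is 3 hours 48 minutes.

3 hours 48 minutes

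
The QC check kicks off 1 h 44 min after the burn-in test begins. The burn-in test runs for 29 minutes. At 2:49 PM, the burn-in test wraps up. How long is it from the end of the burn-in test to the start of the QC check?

1 h 15 min

The burn-in test starts at 2:49 PM − 29 min = 2:20 PM.
The QC check starts at 2:20 PM + 104 min = 4:04 PM.
From 2:49 PM to 4:04 PM is 1 h 15 min.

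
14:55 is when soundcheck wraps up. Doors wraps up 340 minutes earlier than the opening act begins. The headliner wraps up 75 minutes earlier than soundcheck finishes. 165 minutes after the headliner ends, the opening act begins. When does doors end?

The headliner ends at 14:55 − 75 min = 13:40.
The opening act starts at 13:40 + 165 min = 16:25.
Doors ends at 16:25 − 340 min = 10:45.

10:45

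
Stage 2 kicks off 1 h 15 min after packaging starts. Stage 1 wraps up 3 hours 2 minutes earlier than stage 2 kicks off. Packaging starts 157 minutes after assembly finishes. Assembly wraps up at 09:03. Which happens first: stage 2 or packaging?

Packaging starts at 09:03 + 157 min = 11:40.
Stage 2 starts at 11:40 + 75 min = 12:55.
Stage 2 starts at 12:55 and packaging starts at 11:40, so packaging is first.

packaging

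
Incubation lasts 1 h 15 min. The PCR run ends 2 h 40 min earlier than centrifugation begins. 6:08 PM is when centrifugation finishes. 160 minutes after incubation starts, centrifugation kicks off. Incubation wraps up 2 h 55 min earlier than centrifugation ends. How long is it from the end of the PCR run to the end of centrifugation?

Incubation ends at 6:08 PM − 175 min = 3:13 PM.
Incubation starts at 3:13 PM − 75 min = 1:58 PM.
Centrifugation starts at 1:58 PM + 160 min = 4:38 PM.
The PCR run ends at 4:38 PM − 160 min = 1:58 PM.
From 1:58 PM to 6:08 PM is 250 minutes.

250 minutes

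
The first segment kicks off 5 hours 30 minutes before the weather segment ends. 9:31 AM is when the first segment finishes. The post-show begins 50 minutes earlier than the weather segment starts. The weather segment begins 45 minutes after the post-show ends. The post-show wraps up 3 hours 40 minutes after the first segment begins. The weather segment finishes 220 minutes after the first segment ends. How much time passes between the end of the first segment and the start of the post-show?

1 hour 45 minutes

The weather segment ends at 9:31 AM + 220 min = 1:11 PM.
The first segment starts at 1:11 PM − 330 min = 7:41 AM.
The post-show ends at 7:41 AM + 220 min = 11:21 AM.
The weather segment starts at 11:21 AM + 45 min = 12:06 PM.
The post-show starts at 12:06 PM − 50 min = 11:16 AM.
From 9:31 AM to 11:16 AM is 1 hour 45 minutes.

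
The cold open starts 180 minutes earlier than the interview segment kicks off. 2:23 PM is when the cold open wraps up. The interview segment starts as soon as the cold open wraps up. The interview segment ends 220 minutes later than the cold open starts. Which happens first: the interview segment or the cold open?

The interview segment starts at 2:23 PM.
The cold open starts at 2:23 PM − 180 min = 11:23 AM.
The interview segment starts at 2:23 PM and the cold open starts at 11:23 AM, so the cold open is first.

the cold open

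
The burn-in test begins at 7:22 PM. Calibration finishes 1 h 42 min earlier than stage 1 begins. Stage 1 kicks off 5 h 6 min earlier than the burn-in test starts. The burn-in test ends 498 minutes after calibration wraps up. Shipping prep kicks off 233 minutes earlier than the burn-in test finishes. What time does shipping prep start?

Stage 1 starts at 7:22 PM − 306 min = 2:16 PM.
Calibration ends at 2:16 PM − 102 min = 12:34 PM.
The burn-in test ends at 12:34 PM + 498 min = 8:52 PM.
Shipping prep starts at 8:52 PM − 233 min = 4:59 PM.

4:59 PM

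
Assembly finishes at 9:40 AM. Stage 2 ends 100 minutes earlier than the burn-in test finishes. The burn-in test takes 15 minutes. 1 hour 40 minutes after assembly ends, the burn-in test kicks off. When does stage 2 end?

The burn-in test starts at 9:40 AM + 100 min = 11:20 AM.
The burn-in test ends at 11:20 AM + 15 min = 11:35 AM.
Stage 2 ends at 11:35 AM − 100 min = 9:55 AM.

9:55 AM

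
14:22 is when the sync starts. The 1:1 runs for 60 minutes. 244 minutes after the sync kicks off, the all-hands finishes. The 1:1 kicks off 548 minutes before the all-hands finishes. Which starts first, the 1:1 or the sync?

The all-hands ends at 14:22 + 244 min = 18:26.
The 1:1 starts at 18:26 − 548 min = 09:18.
The 1:1 starts at 09:18 and the sync starts at 14:22, so the 1:1 is first.

the 1:1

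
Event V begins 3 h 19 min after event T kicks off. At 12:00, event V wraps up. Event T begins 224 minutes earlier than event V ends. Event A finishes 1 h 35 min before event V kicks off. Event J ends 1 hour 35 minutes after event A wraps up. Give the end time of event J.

11:35

Event T starts at 12:00 − 224 min = 08:16.
Event V starts at 08:16 + 199 min = 11:35.
Event A ends at 11:35 − 95 min = 10:00.
Event J ends at 10:00 + 95 min = 11:35.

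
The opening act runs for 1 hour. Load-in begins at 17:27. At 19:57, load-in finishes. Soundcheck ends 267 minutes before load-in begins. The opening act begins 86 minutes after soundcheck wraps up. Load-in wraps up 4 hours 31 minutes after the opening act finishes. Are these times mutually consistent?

Yes

Soundcheck ends at 17:27 − 267 min = 13:00.
The opening act starts at 13:00 + 86 min = 14:26.
The opening act ends at 14:26 + 60 min = 15:26.
Load-in ends at 15:26 + 271 min = 19:57.
That matches the stated 19:57, so the schedule is consistent.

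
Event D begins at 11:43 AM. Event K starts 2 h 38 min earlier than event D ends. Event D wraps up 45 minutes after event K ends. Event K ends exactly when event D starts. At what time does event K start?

Event K ends at 11:43 AM.
Event D ends at 11:43 AM + 45 min = 12:28 PM.
Event K starts at 12:28 PM − 158 min = 9:50 AM.

9:50 AM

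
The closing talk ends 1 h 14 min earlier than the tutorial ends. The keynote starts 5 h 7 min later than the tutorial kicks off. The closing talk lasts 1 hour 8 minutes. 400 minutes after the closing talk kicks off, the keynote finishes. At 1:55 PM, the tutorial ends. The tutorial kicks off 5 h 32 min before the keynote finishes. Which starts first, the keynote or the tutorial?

the tutorial

The closing talk ends at 1:55 PM − 74 min = 12:41 PM.
The closing talk starts at 12:41 PM − 68 min = 11:33 AM.
The keynote ends at 11:33 AM + 400 min = 6:13 PM.
The tutorial starts at 6:13 PM − 332 min = 12:41 PM.
The keynote starts at 12:41 PM + 307 min = 5:48 PM.
The keynote starts at 5:48 PM and the tutorial starts at 12:41 PM, so the tutorial is first.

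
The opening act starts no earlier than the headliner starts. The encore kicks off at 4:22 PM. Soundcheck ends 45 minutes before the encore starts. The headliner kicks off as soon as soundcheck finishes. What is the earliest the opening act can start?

3:37 PM

Soundcheck ends at 4:22 PM − 45 min = 3:37 PM.
So the headliner starts at 3:37 PM.
The opening act is bounded by the headliner, so the earliest it can start is 3:37 PM.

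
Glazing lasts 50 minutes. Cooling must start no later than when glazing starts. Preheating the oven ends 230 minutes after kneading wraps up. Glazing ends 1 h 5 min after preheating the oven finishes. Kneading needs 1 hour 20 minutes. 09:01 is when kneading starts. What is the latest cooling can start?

14:26

Kneading ends at 09:01 + 80 min = 10:21.
Preheating the oven ends at 10:21 + 230 min = 14:11.
Glazing ends at 14:11 + 65 min = 15:16.
Glazing starts at 15:16 − 50 min = 14:26.
Cooling is bounded by glazing, so the latest it can start is 14:26.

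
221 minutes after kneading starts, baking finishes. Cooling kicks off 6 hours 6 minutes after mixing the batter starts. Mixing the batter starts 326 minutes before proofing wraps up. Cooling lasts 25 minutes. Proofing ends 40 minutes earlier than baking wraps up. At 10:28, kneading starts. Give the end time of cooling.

Baking ends at 10:28 + 221 min = 14:09.
Proofing ends at 14:09 − 40 min = 13:29.
Mixing the batter starts at 13:29 − 326 min = 08:03.
Cooling starts at 08:03 + 366 min = 14:09.
Cooling ends at 14:09 + 25 min = 14:34.

14:34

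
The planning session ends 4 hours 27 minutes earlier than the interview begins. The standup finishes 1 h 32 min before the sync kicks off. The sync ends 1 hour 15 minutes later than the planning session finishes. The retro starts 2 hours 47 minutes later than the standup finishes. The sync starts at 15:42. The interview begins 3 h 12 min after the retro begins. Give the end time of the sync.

16:57

The standup ends at 15:42 − 92 min = 14:10.
The retro starts at 14:10 + 167 min = 16:57.
The interview starts at 16:57 + 192 min = 20:09.
The planning session ends at 20:09 − 267 min = 15:42.
The sync ends at 15:42 + 75 min = 16:57.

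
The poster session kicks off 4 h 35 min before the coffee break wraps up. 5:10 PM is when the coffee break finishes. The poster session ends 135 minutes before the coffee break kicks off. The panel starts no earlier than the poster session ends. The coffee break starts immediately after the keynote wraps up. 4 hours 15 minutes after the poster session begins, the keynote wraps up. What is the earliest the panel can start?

The poster session starts at 5:10 PM − 275 min = 12:35 PM.
The keynote ends at 12:35 PM + 255 min = 4:50 PM.
So the coffee break starts at 4:50 PM.
The poster session ends at 4:50 PM − 135 min = 2:35 PM.
The panel is bounded by the poster session, so the earliest it can start is 2:35 PM.

2:35 PM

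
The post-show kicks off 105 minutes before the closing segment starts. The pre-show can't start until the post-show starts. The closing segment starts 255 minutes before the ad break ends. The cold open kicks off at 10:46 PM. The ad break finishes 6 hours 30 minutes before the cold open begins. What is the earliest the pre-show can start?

The ad break ends at 10:46 PM − 390 min = 4:16 PM.
The closing segment starts at 4:16 PM − 255 min = 12:01 PM.
The post-show starts at 12:01 PM − 105 min = 10:16 AM.
The pre-show is bounded by the post-show, so the earliest it can start is 10:16 AM.

10:16 AM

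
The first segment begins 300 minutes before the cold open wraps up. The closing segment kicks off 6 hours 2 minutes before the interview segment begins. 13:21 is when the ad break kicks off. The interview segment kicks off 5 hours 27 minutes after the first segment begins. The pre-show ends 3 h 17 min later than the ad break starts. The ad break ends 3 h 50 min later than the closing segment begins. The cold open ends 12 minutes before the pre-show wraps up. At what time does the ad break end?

14:41

The pre-show ends at 13:21 + 197 min = 16:38.
The cold open ends at 16:38 − 12 min = 16:26.
The first segment starts at 16:26 − 300 min = 11:26.
The interview segment starts at 11:26 + 327 min = 16:53.
The closing segment starts at 16:53 − 362 min = 10:51.
The ad break ends at 10:51 + 230 min = 14:41.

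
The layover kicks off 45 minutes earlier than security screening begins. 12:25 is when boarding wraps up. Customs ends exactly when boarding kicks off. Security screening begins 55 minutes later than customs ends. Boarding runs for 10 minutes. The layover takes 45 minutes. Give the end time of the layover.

13:10

Boarding starts at 12:25 − 10 min = 12:15.
So customs ends at 12:15.
Security screening starts at 12:15 + 55 min = 13:10.
The layover starts at 13:10 − 45 min = 12:25.
The layover ends at 12:25 + 45 min = 13:10.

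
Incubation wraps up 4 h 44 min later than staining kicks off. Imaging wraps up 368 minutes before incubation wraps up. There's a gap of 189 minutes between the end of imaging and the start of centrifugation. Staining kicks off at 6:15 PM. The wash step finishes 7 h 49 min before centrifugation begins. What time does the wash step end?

12:11 PM

Incubation ends at 6:15 PM + 284 min = 10:59 PM.
Imaging ends at 10:59 PM − 368 min = 4:51 PM.
Centrifugation starts at 4:51 PM + 189 min = 8:00 PM.
The wash step ends at 8:00 PM − 469 min = 12:11 PM.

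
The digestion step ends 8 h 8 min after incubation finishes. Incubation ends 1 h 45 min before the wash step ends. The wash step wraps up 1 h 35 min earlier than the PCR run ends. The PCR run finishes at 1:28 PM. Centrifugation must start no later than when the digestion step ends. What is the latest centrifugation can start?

6:16 PM

The wash step ends at 1:28 PM − 95 min = 11:53 AM.
Incubation ends at 11:53 AM − 105 min = 10:08 AM.
The digestion step ends at 10:08 AM + 488 min = 6:16 PM.
Centrifugation is bounded by the digestion step, so the latest it can start is 6:16 PM.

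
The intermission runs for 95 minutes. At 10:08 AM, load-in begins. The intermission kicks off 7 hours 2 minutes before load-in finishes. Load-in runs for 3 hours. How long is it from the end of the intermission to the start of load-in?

Load-in ends at 10:08 AM + 180 min = 1:08 PM.
The intermission starts at 1:08 PM − 422 min = 6:06 AM.
The intermission ends at 6:06 AM + 95 min = 7:41 AM.
From 7:41 AM to 10:08 AM is 2 h 27 min.

2 h 27 min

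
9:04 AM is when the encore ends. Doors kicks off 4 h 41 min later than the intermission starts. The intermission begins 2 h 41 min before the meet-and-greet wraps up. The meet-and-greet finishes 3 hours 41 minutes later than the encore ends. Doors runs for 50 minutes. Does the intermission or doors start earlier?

The meet-and-greet ends at 9:04 AM + 221 min = 12:45 PM.
The intermission starts at 12:45 PM − 161 min = 10:04 AM.
Doors starts at 10:04 AM + 281 min = 2:45 PM.
The intermission starts at 10:04 AM and doors starts at 2:45 PM, so the intermission is first.

the intermission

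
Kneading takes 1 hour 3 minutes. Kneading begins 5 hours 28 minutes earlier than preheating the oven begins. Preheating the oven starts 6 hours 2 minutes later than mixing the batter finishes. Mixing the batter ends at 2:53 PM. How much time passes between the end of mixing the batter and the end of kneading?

1 hour 37 minutes

Preheating the oven starts at 2:53 PM + 362 min = 8:55 PM.
Kneading starts at 8:55 PM − 328 min = 3:27 PM.
Kneading ends at 3:27 PM + 63 min = 4:30 PM.
From 2:53 PM to 4:30 PM is 1 hour 37 minutes.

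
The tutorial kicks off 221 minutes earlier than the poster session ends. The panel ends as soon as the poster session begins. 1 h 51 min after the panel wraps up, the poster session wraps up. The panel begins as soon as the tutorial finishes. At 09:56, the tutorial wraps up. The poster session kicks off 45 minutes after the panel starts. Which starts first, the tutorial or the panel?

The panel starts at 09:56.
The poster session starts at 09:56 + 45 min = 10:41.
So the panel ends at 10:41.
The poster session ends at 10:41 + 111 min = 12:32.
The tutorial starts at 12:32 − 221 min = 08:51.
The tutorial starts at 08:51 and the panel starts at 09:56, so the tutorial is first.

the tutorial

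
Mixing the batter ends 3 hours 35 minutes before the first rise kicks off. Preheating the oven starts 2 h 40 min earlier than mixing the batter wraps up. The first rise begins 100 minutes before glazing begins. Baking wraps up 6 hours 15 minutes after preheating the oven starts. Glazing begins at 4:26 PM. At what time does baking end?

2:46 PM

The first rise starts at 4:26 PM − 100 min = 2:46 PM.
Mixing the batter ends at 2:46 PM − 215 min = 11:11 AM.
Preheating the oven starts at 11:11 AM − 160 min = 8:31 AM.
Baking ends at 8:31 AM + 375 min = 2:46 PM.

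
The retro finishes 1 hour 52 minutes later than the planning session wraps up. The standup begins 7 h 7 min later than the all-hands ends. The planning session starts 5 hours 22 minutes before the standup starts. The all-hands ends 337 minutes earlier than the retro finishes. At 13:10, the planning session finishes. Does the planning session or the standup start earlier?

The retro ends at 13:10 + 112 min = 15:02.
The all-hands ends at 15:02 − 337 min = 09:25.
The standup starts at 09:25 + 427 min = 16:32.
The planning session starts at 16:32 − 322 min = 11:10.
The planning session starts at 11:10 and the standup starts at 16:32, so the planning session is first.

the planning session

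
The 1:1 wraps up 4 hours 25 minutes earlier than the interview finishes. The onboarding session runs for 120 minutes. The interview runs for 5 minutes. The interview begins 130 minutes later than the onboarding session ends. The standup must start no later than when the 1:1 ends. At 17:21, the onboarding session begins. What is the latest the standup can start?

17:11

The onboarding session ends at 17:21 + 120 min = 19:21.
The interview starts at 19:21 + 130 min = 21:31.
The interview ends at 21:31 + 5 min = 21:36.
The 1:1 ends at 21:36 − 265 min = 17:11.
The standup is bounded by the 1:1, so the latest it can start is 17:11.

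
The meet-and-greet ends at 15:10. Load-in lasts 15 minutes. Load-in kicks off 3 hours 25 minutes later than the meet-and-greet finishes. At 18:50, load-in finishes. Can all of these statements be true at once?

Yes

Load-in starts at 15:10 + 205 min = 18:35.
Load-in ends at 18:35 + 15 min = 18:50.
That matches the stated 18:50, so the schedule is consistent.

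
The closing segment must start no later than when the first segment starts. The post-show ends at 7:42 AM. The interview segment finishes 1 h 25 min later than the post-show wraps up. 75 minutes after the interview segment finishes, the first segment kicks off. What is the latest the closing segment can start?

10:22 AM

The interview segment ends at 7:42 AM + 85 min = 9:07 AM.
The first segment starts at 9:07 AM + 75 min = 10:22 AM.
The closing segment is bounded by the first segment, so the latest it can start is 10:22 AM.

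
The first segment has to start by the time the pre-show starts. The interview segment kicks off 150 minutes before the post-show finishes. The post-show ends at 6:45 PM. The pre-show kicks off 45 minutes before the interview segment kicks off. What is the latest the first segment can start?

3:30 PM

The interview segment starts at 6:45 PM − 150 min = 4:15 PM.
The pre-show starts at 4:15 PM − 45 min = 3:30 PM.
The first segment is bounded by the pre-show, so the latest it can start is 3:30 PM.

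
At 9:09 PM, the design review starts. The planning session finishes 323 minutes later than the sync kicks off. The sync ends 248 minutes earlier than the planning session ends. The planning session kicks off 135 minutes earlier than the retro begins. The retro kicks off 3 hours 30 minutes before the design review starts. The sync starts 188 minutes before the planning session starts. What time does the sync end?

1:31 PM

The retro starts at 9:09 PM − 210 min = 5:39 PM.
The planning session starts at 5:39 PM − 135 min = 3:24 PM.
The sync starts at 3:24 PM − 188 min = 12:16 PM.
The planning session ends at 12:16 PM + 323 min = 5:39 PM.
The sync ends at 5:39 PM − 248 min = 1:31 PM.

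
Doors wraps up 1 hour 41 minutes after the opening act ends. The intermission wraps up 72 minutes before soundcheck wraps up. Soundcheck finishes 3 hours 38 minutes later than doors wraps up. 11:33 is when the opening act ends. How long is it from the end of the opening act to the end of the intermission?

Doors ends at 11:33 + 101 min = 13:14.
Soundcheck ends at 13:14 + 218 min = 16:52.
The intermission ends at 16:52 − 72 min = 15:40.
From 11:33 to 15:40 is 4 hours 7 minutes.

4 hours 7 minutes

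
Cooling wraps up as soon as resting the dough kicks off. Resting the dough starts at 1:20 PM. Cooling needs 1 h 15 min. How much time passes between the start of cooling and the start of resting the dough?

75 minutes

Cooling ends at 1:20 PM.
Cooling starts at 1:20 PM − 75 min = 12:05 PM.
From 12:05 PM to 1:20 PM is 75 minutes.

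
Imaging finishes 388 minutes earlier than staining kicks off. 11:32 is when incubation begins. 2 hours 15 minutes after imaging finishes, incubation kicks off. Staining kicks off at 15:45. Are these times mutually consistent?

Imaging ends at 15:45 − 388 min = 09:17.
Incubation starts at 09:17 + 135 min = 11:32.
That matches the stated 11:32, so the schedule is consistent.

Yes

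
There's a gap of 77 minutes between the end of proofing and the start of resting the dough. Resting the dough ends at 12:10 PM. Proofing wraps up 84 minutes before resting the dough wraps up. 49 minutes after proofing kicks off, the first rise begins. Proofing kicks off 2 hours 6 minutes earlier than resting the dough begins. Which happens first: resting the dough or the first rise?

the first rise

Proofing ends at 12:10 PM − 84 min = 10:46 AM.
Resting the dough starts at 10:46 AM + 77 min = 12:03 PM.
Proofing starts at 12:03 PM − 126 min = 9:57 AM.
The first rise starts at 9:57 AM + 49 min = 10:46 AM.
Resting the dough starts at 12:03 PM and the first rise starts at 10:46 AM, so the first rise is first.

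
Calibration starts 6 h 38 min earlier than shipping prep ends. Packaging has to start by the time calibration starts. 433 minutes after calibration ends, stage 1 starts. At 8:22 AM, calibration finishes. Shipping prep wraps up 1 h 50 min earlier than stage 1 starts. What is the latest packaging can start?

Stage 1 starts at 8:22 AM + 433 min = 3:35 PM.
Shipping prep ends at 3:35 PM − 110 min = 1:45 PM.
Calibration starts at 1:45 PM − 398 min = 7:07 AM.
Packaging is bounded by calibration, so the latest it can start is 7:07 AM.

7:07 AM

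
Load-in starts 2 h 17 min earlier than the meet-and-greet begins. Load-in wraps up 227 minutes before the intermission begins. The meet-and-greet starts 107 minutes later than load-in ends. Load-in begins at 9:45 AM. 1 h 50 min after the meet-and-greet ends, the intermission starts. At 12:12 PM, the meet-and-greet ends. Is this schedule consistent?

The intermission starts at 12:12 PM + 110 min = 2:02 PM.
Load-in ends at 2:02 PM − 227 min = 10:15 AM.
The meet-and-greet starts at 10:15 AM + 107 min = 12:02 PM.
Load-in starts at 12:02 PM − 137 min = 9:45 AM.
That matches the stated 9:45 AM, so the schedule is consistent.

Yes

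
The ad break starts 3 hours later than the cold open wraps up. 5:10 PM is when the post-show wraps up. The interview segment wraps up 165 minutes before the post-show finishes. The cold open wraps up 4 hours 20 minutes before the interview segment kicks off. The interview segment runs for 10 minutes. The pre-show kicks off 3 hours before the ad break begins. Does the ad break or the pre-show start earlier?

The interview segment ends at 5:10 PM − 165 min = 2:25 PM.
The interview segment starts at 2:25 PM − 10 min = 2:15 PM.
The cold open ends at 2:15 PM − 260 min = 9:55 AM.
The ad break starts at 9:55 AM + 180 min = 12:55 PM.
The pre-show starts at 12:55 PM − 180 min = 9:55 AM.
The ad break starts at 12:55 PM and the pre-show starts at 9:55 AM, so the pre-show is first.

the pre-show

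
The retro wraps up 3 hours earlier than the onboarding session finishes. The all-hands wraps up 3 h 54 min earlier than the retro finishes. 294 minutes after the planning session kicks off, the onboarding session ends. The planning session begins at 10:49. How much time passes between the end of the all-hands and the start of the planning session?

The onboarding session ends at 10:49 + 294 min = 15:43.
The retro ends at 15:43 − 180 min = 12:43.
The all-hands ends at 12:43 − 234 min = 08:49.
From 08:49 to 10:49 is 2 hours.

2 hours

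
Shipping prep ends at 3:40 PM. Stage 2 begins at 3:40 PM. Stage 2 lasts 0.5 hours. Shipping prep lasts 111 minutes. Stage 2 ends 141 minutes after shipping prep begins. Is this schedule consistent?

Shipping prep starts at 3:40 PM − 111 min = 1:49 PM.
Stage 2 ends at 1:49 PM + 141 min = 4:10 PM.
Stage 2 starts at 4:10 PM − 30 min = 3:40 PM.
That matches the stated 3:40 PM, so the schedule is consistent.

Yes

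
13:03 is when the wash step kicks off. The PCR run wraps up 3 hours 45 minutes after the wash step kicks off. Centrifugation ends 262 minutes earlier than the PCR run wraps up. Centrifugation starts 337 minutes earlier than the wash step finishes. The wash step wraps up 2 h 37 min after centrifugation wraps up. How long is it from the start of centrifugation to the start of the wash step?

3 hours 37 minutes

The PCR run ends at 13:03 + 225 min = 16:48.
Centrifugation ends at 16:48 − 262 min = 12:26.
The wash step ends at 12:26 + 157 min = 15:03.
Centrifugation starts at 15:03 − 337 min = 09:26.
From 09:26 to 13:03 is 3 hours 37 minutes.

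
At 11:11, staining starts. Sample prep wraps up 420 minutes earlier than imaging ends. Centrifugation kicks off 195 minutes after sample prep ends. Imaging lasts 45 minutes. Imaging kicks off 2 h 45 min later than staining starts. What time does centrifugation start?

Imaging starts at 11:11 + 165 min = 13:56.
Imaging ends at 13:56 + 45 min = 14:41.
Sample prep ends at 14:41 − 420 min = 07:41.
Centrifugation starts at 07:41 + 195 min = 10:56.

10:56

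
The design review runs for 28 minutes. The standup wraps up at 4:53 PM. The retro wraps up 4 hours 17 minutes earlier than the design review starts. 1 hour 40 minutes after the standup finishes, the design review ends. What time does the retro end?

1:48 PM

The design review ends at 4:53 PM + 100 min = 6:33 PM.
The design review starts at 6:33 PM − 28 min = 6:05 PM.
The retro ends at 6:05 PM − 257 min = 1:48 PM.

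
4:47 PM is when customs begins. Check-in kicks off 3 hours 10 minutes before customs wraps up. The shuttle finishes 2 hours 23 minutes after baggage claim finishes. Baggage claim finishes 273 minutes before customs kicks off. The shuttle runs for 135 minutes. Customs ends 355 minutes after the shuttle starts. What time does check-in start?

3:07 PM

Baggage claim ends at 4:47 PM − 273 min = 12:14 PM.
The shuttle ends at 12:14 PM + 143 min = 2:37 PM.
The shuttle starts at 2:37 PM − 135 min = 12:22 PM.
Customs ends at 12:22 PM + 355 min = 6:17 PM.
Check-in starts at 6:17 PM − 190 min = 3:07 PM.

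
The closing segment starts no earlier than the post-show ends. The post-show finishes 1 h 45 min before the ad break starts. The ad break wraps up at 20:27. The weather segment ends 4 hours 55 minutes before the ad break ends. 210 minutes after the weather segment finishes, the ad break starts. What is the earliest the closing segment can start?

17:17

The weather segment ends at 20:27 − 295 min = 15:32.
The ad break starts at 15:32 + 210 min = 19:02.
The post-show ends at 19:02 − 105 min = 17:17.
The closing segment is bounded by the post-show, so the earliest it can start is 17:17.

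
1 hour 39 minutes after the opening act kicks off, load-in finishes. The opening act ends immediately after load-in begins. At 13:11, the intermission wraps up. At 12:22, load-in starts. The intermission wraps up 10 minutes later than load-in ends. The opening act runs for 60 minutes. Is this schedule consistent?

The opening act ends at 12:22.
The opening act starts at 12:22 − 60 min = 11:22.
Load-in ends at 11:22 + 99 min = 13:01.
The intermission ends at 13:01 + 10 min = 13:11.
That matches the stated 13:11, so the schedule is consistent.

Yes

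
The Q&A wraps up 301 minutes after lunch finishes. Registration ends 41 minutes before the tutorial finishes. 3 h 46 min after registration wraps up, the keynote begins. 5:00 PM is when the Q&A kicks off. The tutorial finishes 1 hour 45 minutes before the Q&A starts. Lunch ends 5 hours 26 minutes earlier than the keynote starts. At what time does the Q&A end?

The tutorial ends at 5:00 PM − 105 min = 3:15 PM.
Registration ends at 3:15 PM − 41 min = 2:34 PM.
The keynote starts at 2:34 PM + 226 min = 6:20 PM.
Lunch ends at 6:20 PM − 326 min = 12:54 PM.
The Q&A ends at 12:54 PM + 301 min = 5:55 PM.

5:55 PM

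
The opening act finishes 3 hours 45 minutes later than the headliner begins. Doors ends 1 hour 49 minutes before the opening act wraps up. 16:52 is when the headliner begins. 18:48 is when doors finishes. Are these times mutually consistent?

Yes

The opening act ends at 16:52 + 225 min = 20:37.
Doors ends at 20:37 − 109 min = 18:48.
That matches the stated 18:48, so the schedule is consistent.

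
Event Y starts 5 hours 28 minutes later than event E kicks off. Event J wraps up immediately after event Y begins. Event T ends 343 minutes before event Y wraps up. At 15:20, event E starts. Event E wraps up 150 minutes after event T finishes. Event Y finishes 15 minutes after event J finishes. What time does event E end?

Event Y starts at 15:20 + 328 min = 20:48.
So event J ends at 20:48.
Event Y ends at 20:48 + 15 min = 21:03.
Event T ends at 21:03 − 343 min = 15:20.
Event E ends at 15:20 + 150 min = 17:50.

17:50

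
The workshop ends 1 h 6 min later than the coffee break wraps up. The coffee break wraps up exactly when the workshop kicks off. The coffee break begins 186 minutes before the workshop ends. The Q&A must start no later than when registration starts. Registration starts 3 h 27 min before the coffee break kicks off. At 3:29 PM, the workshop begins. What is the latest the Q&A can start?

The coffee break ends at 3:29 PM.
The workshop ends at 3:29 PM + 66 min = 4:35 PM.
The coffee break starts at 4:35 PM − 186 min = 1:29 PM.
Registration starts at 1:29 PM − 207 min = 10:02 AM.
The Q&A is bounded by registration, so the latest it can start is 10:02 AM.

10:02 AM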